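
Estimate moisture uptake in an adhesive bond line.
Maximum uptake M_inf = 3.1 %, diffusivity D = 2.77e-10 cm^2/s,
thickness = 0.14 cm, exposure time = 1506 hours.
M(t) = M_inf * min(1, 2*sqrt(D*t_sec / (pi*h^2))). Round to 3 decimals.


Convert time: 1506 h = 5421600 s
ratio = min(1, 2*sqrt(2.77e-10*5421600/(pi*0.14^2)))
= 0.312342
M(t) = 3.1 * 0.312342 = 0.968%

0.968


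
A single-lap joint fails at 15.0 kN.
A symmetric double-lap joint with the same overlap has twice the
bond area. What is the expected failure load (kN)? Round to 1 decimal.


Double-lap load = 2 * 15.0 = 30.0 kN

30.0


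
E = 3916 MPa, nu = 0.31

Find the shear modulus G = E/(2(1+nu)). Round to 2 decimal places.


G = 3916 / (2 * 1.31)
= 1494.66 MPa

1494.66


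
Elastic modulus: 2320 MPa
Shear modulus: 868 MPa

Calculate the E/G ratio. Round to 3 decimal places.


E / G = 2320 / 868 = 2.673

2.673


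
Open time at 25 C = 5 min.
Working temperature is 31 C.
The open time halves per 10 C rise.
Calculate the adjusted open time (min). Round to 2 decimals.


factor = 2^((31 - 25) / 10) = 1.5157
ot = 5 / 1.5157 = 3.30 min

3.30


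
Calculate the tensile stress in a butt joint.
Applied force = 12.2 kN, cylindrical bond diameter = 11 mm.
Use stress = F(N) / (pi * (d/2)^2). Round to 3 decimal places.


A = pi * 5.5^2 = 95.0332 mm^2
sigma = 12200.0 / 95.0332 = 128.376 MPa

128.376


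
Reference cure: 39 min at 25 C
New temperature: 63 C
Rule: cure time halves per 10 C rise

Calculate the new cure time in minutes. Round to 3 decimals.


factor = 2^((63-25)/10) = 13.9288
t_new = 39 / 13.9288 = 2.800 min

2.800


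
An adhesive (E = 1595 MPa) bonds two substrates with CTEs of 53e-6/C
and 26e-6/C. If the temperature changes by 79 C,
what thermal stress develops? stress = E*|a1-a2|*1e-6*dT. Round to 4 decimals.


Stress = 1595 * |53 - 26| * 1e-6 * 79
= 3.4021 MPa

3.4021


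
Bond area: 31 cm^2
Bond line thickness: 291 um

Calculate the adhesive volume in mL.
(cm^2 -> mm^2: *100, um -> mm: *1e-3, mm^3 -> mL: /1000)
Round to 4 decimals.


V = 31*100 * 291*1e-3 / 1000
= 0.9021 mL

0.9021


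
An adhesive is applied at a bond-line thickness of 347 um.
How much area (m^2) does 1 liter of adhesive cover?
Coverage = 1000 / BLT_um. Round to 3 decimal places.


Coverage = 1000 / 347 = 2.882 m^2

2.882


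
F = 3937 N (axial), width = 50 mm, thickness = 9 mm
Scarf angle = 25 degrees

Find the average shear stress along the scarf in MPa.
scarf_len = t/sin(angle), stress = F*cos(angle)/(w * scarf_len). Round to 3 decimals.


scarf_len = 9/sin(25 deg) = 21.2958
cos(25 deg) = 0.906308
stress = 3937*0.906308/(50*21.2958) = 3.351 MPa

3.351


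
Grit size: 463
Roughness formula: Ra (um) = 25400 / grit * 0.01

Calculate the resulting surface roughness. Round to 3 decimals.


Ra = 25400 / 463 * 0.01
= 0.549 um

0.549


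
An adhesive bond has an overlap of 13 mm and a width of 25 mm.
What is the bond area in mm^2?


Bond area = overlap * width
= 13 * 25
= 325 mm^2

325


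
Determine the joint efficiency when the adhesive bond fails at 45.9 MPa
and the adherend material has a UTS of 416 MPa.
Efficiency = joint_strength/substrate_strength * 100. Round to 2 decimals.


Joint efficiency = 45.9 / 416 * 100
= 11.03%

11.03


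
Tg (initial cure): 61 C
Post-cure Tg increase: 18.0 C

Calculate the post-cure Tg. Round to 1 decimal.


Post-cure Tg = 61 + 18.0 = 79.0 C

79.0


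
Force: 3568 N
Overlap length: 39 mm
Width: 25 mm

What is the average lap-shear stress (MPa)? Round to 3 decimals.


Average shear stress = F / (overlap * width)
= 3568 / (39 * 25)
= 3.659 MPa

3.659


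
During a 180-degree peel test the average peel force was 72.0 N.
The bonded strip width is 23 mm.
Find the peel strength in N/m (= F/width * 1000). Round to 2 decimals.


Peel strength = F/width * 1000
= 72.0 / 23 * 1000
= 3130.43 N/m

3130.43


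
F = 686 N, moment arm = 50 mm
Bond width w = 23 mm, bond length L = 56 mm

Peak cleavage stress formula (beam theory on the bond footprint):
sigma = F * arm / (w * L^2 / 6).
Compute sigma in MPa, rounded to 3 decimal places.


sigma = (686 * 50) / (23 * 3136 / 6)
= 34300 * 6 / 72128
= 205800 / 72128
= 2.853 MPa

2.853


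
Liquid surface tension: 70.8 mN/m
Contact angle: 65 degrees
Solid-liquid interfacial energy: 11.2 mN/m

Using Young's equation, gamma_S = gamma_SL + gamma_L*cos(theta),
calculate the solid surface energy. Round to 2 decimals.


gamma_S = 11.2 + 70.8 * cos(65)
= 41.12 mN/m

41.12


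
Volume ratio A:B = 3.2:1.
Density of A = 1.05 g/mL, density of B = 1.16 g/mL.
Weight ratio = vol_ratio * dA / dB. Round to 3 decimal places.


Wt ratio = 3.2 * 1.05 / 1.16
= 2.897

2.897


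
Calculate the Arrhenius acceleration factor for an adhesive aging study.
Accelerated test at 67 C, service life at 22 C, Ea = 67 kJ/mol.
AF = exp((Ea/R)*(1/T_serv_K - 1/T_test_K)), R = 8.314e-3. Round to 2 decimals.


T_test = 340.15 K, T_serv = 295.15 K
Ea/R = 67 / 0.008314 = 8058.70
AF = exp(8058.70 * (1/295.15 - 1/340.15))
= 37.05

37.05


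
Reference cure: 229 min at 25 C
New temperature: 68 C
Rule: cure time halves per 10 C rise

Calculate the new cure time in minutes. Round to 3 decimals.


factor = 2^((68-25)/10) = 19.6983
t_new = 229 / 19.6983 = 11.625 min

11.625


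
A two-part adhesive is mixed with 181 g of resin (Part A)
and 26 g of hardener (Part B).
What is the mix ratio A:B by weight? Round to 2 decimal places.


Mix ratio = mass_A / mass_B
= 181 / 26
= 6.96

6.96


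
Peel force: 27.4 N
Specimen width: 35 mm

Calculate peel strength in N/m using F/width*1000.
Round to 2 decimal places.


Peel strength = 27.4 / 35 * 1000 = 782.86 N/m

782.86


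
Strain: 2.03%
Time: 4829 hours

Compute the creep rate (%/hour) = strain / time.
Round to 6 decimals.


Creep rate = 2.03 / 4829
= 0.000420 %/h

0.000420


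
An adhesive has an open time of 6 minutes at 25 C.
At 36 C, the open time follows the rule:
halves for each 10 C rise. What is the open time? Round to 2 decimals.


Factor = 2^((36-25)/10) = 2.1435
Open time = 6 / 2.1435 = 2.80 min

2.80


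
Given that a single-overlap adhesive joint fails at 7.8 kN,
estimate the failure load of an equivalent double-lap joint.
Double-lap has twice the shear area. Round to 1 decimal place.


Double-lap factor = 2
Expected load = 7.8 * 2 = 15.6 kN

15.6


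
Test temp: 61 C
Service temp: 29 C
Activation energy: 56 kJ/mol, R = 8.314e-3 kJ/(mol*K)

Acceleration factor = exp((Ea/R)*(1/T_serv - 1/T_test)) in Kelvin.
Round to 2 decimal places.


AF = exp((56/0.008314)*(1/302.15 - 1/334.15))
= 8.46

8.46


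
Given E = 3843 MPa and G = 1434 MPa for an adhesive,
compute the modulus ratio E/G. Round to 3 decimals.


E/G ratio = 3843 / 1434 = 2.680

2.680


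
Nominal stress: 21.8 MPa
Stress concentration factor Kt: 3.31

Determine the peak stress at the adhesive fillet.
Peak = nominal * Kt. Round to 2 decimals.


Peak stress = 21.8 * 3.31
= 72.16 MPa

72.16


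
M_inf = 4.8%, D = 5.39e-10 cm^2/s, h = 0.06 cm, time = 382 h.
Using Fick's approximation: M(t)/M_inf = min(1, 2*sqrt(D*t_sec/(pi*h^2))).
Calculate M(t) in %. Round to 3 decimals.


t = 1375200 s
ratio = min(1, 2*sqrt(5.39e-10*1375200/(pi*0.0036)))
= 0.512013
M(t) = 4.8 * 0.512013 = 2.458%

2.458


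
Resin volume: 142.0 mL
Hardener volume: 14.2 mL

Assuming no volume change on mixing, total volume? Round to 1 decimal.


V_total = 142.0 + 14.2 = 156.2 mL

156.2


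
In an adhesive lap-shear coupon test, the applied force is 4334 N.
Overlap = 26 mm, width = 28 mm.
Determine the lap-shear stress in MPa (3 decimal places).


stress = F / (overlap * width)
= 4334 / (26 * 28)
= 5.953 MPa

5.953


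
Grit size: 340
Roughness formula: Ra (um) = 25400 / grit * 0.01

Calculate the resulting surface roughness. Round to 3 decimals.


Ra = 25400 / 340 * 0.01
= 0.747 um

0.747


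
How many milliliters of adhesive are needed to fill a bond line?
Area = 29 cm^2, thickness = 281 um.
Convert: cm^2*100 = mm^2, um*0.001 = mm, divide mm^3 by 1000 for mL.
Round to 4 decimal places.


= (29 * 100) * (281 * 0.001) / 1000
= 0.8149 mL

0.8149


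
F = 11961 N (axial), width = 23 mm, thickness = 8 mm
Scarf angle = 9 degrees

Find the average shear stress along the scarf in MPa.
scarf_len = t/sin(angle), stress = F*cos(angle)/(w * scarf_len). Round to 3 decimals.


scarf_len = 8/sin(9 deg) = 51.1396
cos(9 deg) = 0.987688
stress = 11961*0.987688/(23*51.1396) = 10.044 MPa

10.044


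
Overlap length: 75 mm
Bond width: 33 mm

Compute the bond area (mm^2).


Bond area = 75 * 33 = 2475 mm^2

2475


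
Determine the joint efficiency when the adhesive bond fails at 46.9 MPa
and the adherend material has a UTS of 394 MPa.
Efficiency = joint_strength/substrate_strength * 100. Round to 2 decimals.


Joint efficiency = 46.9 / 394 * 100
= 11.90%

11.90


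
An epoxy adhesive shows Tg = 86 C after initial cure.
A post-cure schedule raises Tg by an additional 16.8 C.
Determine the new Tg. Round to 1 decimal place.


New Tg = 86 + 16.8
= 102.8 C

102.8


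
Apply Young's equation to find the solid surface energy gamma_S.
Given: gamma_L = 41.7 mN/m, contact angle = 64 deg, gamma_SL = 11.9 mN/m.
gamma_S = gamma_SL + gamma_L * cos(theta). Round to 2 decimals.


theta_rad = 64 * pi/180 = 1.117011
gamma_S = 11.9 + 41.7 * cos(1.117011)
= 30.18 mN/m

30.18


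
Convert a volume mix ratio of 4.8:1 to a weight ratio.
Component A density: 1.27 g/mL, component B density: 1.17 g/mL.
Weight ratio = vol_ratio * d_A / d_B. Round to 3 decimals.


= 4.8 * 1.27 / 1.17 = 5.210

5.210


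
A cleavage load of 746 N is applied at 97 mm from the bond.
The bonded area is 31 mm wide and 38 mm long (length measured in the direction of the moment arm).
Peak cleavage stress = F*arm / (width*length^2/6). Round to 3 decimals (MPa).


Moment = 746 * 97 = 72362 N*mm
Section modulus = 31 * 1444 / 6 = 44764 / 6 mm^3
Stress = 72362 / (44764 / 6) = 434172 / 44764
= 9.699 MPa

9.699


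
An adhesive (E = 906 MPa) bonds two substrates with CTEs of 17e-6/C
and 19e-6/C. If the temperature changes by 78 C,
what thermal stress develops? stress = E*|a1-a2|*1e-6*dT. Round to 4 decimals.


Stress = 906 * |17 - 19| * 1e-6 * 78
= 0.1413 MPa

0.1413


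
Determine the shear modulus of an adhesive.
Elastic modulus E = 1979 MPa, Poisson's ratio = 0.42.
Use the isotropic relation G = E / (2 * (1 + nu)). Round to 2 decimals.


G = 1979 / (2*(1+0.42)) = 1979 / 2.84
= 696.83 MPa

696.83


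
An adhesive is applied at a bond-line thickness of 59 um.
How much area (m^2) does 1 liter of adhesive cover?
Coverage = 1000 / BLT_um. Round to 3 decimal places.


Coverage = 1000 / 59 = 16.949 m^2

16.949


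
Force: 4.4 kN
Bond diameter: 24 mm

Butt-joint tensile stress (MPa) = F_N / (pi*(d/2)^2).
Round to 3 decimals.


F_N = 4.4 * 1000 = 4400.0 N
A = pi*(12.0)^2 = 452.3893 mm^2
stress = 4400.0 / 452.3893 = 9.726 MPa

9.726


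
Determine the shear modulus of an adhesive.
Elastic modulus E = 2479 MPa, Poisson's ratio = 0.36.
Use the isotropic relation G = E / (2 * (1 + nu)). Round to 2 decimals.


G = 2479 / (2*(1+0.36)) = 2479 / 2.72
= 911.40 MPa

911.40


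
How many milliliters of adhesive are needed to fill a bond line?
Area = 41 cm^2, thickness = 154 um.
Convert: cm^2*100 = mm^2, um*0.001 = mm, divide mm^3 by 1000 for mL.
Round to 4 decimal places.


= (41 * 100) * (154 * 0.001) / 1000
= 0.6314 mL

0.6314


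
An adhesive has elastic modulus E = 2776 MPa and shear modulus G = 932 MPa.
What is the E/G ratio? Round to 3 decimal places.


E/G = 2776 / 932 = 2.979

2.979


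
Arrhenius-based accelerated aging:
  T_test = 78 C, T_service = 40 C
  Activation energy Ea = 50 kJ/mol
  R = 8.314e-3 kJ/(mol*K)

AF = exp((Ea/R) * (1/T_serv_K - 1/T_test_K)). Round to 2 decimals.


T_test_K = 351.15, T_serv_K = 313.15
AF = exp((50/8.314e-3) * (1/313.15 - 1/351.15))
= 7.99

7.99


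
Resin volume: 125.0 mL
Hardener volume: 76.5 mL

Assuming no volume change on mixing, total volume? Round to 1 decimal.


V_total = 125.0 + 76.5 = 201.5 mL

201.5


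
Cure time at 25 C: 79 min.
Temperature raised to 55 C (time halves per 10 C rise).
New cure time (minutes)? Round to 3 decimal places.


Acceleration factor = 2^(30/10) = 8.0000
New time = 79 / 8.0000 = 9.875 min

9.875


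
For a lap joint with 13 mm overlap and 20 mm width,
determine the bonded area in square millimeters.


Area = 13 * 20 = 260 mm^2

260


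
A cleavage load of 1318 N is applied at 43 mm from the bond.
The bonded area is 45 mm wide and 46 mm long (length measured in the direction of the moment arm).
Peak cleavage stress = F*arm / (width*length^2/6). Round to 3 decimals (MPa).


Moment = 1318 * 43 = 56674 N*mm
Section modulus = 45 * 2116 / 6 = 95220 / 6 mm^3
Stress = 56674 / (95220 / 6) = 340044 / 95220
= 3.571 MPa

3.571


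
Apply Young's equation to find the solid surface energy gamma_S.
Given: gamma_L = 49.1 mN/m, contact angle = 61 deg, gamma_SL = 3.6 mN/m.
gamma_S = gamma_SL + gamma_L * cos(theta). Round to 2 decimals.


theta_rad = 61 * pi/180 = 1.064651
gamma_S = 3.6 + 49.1 * cos(1.064651)
= 27.40 mN/m

27.40


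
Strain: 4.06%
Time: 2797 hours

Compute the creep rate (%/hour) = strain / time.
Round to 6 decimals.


Creep rate = 4.06 / 2797
= 0.001452 %/h

0.001452


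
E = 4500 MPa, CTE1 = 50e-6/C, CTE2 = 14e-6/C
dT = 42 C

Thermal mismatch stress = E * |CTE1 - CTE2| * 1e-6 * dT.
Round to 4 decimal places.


= 4500 * 36e-6 * 42
= 6.8040 MPa

6.8040


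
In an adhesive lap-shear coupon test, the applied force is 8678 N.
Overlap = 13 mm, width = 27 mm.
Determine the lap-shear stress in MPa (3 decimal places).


stress = F / (overlap * width)
= 8678 / (13 * 27)
= 24.724 MPa

24.724


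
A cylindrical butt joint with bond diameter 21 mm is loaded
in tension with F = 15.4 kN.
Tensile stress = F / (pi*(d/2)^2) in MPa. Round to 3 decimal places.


Area = pi * (21/2)^2 = 346.3606 mm^2
Stress = 15.4*1000 / 346.3606
= 44.462 MPa

44.462


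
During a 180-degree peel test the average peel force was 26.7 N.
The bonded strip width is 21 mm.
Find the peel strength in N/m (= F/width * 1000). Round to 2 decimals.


Peel strength = F/width * 1000
= 26.7 / 21 * 1000
= 1271.43 N/m

1271.43


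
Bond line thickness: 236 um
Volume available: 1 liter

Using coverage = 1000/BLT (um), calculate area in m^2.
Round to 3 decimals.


1 L = 1e6 mm^3, thickness = 236 um = 0.236 mm
Area = 1e6 / 0.236 mm^2 = (1e6 / 0.236) / 1e6 m^2 = 1000 / 236 m^2
= 4.237 m^2

4.237


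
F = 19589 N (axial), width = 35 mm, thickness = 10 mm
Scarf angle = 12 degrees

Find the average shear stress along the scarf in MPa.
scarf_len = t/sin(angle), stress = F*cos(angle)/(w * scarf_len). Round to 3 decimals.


scarf_len = 10/sin(12 deg) = 48.0973
cos(12 deg) = 0.978148
stress = 19589*0.978148/(35*48.0973) = 11.382 MPa

11.382


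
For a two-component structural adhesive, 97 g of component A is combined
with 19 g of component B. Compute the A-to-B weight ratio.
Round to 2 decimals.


Weight ratio A:B = 97 / 19
= 5.11

5.11


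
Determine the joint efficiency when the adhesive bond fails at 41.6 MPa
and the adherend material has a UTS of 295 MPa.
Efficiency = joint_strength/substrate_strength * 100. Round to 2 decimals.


Joint efficiency = 41.6 / 295 * 100
= 14.10%

14.10


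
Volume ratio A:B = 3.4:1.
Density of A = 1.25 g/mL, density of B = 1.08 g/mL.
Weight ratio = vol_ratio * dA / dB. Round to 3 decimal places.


Wt ratio = 3.4 * 1.25 / 1.08
= 3.935

3.935


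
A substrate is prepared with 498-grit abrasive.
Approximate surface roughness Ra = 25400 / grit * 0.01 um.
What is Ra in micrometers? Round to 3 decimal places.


Ra = 25400 / 498 * 0.01 = 0.510 um

0.510


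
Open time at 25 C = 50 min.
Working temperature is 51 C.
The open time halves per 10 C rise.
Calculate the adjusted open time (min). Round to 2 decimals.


factor = 2^((51 - 25) / 10) = 6.0629
ot = 50 / 6.0629 = 8.25 min

8.25


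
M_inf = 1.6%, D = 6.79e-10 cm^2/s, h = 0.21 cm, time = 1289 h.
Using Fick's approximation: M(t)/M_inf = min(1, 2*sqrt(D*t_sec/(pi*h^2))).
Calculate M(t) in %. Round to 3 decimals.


t = 4640400 s
ratio = min(1, 2*sqrt(6.79e-10*4640400/(pi*0.0441)))
= 0.301612
M(t) = 1.6 * 0.301612 = 0.483%

0.483


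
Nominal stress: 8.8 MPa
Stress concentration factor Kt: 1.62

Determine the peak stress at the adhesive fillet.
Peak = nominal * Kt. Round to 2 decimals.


Peak stress = 8.8 * 1.62
= 14.26 MPa

14.26


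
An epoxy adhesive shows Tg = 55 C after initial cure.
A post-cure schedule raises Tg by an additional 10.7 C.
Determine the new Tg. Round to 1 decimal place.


New Tg = 55 + 10.7
= 65.7 C

65.7


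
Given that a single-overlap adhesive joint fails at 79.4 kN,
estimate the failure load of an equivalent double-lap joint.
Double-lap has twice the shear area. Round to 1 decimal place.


Double-lap factor = 2
Expected load = 79.4 * 2 = 158.8 kN

158.8


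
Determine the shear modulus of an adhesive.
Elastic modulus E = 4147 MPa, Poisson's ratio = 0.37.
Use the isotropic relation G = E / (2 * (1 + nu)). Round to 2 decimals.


G = 4147 / (2*(1+0.37)) = 4147 / 2.74
= 1513.50 MPa

1513.50


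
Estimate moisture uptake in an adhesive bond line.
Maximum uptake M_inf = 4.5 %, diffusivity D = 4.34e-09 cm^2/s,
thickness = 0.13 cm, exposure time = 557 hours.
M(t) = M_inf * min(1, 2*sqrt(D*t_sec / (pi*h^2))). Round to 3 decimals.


Convert time: 557 h = 2005200 s
ratio = min(1, 2*sqrt(4.34e-09*2005200/(pi*0.13^2)))
= 0.809721
M(t) = 4.5 * 0.809721 = 3.644%

3.644


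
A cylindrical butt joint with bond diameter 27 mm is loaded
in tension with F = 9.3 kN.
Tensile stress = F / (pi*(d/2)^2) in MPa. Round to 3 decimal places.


Area = pi * (27/2)^2 = 572.5553 mm^2
Stress = 9.3*1000 / 572.5553
= 16.243 MPa

16.243


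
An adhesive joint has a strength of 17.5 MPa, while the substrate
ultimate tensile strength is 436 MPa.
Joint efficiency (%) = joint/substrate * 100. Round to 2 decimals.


Efficiency = 17.5 / 436 * 100
= 4.01%

4.01


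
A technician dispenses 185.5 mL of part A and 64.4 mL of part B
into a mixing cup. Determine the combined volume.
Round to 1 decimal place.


Combined volume = 185.5 + 64.4
= 249.9 mL

249.9


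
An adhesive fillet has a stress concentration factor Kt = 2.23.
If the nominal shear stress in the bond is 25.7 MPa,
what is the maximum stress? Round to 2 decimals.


Max stress = 25.7 * 2.23 = 57.31 MPa

57.31


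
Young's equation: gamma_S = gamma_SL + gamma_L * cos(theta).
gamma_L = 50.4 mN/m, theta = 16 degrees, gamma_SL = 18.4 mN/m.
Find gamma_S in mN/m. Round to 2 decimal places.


cos(16 deg) = 0.961262
gamma_S = 18.4 + 50.4 * 0.961262
= 66.85 mN/m

66.85


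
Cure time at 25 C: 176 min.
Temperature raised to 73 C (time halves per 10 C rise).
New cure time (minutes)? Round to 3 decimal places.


Acceleration factor = 2^(48/10) = 27.8576
New time = 176 / 27.8576 = 6.318 min

6.318


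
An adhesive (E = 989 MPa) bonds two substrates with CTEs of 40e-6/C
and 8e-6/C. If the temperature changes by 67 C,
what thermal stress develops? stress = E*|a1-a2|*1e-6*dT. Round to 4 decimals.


Stress = 989 * |40 - 8| * 1e-6 * 67
= 2.1204 MPa

2.1204


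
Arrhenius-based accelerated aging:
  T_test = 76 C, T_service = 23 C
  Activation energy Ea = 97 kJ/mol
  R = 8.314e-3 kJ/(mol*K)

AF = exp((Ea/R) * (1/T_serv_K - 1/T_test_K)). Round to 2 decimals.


T_test_K = 349.15, T_serv_K = 296.15
AF = exp((97/8.314e-3) * (1/296.15 - 1/349.15))
= 395.51

395.51


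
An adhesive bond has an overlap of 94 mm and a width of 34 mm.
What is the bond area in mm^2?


Bond area = overlap * width
= 94 * 34
= 3196 mm^2

3196


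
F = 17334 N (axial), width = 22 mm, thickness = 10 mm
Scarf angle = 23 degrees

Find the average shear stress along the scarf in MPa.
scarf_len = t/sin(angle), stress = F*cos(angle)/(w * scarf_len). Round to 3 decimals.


scarf_len = 10/sin(23 deg) = 25.5930
cos(23 deg) = 0.920505
stress = 17334*0.920505/(22*25.5930) = 28.339 MPa

28.339


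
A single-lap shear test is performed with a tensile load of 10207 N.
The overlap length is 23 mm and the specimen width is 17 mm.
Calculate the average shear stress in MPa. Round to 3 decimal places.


Shear stress = F / (overlap * width)
= 10207 / (23 * 17)
= 10207 / 391
= 26.105 MPa

26.105


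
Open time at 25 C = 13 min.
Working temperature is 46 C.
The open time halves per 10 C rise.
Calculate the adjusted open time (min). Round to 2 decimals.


factor = 2^((46 - 25) / 10) = 4.2871
ot = 13 / 4.2871 = 3.03 min

3.03


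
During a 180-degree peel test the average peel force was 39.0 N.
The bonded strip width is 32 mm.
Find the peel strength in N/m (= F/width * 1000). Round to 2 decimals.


Peel strength = F/width * 1000
= 39.0 / 32 * 1000
= 1218.75 N/m

1218.75


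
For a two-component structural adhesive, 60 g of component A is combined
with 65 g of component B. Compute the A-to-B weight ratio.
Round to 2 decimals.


Weight ratio A:B = 60 / 65
= 0.92

0.92


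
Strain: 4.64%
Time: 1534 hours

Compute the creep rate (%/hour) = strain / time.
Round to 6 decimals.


Creep rate = 4.64 / 1534
= 0.003025 %/h

0.003025


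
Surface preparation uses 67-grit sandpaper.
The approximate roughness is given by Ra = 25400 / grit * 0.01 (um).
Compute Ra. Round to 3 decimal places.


Ra = 25400 / 67 * 0.01
= 254 / 67
= 3.791 um

3.791


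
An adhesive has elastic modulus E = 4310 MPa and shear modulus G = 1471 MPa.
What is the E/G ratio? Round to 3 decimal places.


E/G = 4310 / 1471 = 2.930

2.930


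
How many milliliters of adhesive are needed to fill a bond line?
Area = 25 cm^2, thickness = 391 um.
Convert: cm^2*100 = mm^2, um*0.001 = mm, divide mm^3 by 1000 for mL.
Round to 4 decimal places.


= (25 * 100) * (391 * 0.001) / 1000
= 0.9775 mL

0.9775


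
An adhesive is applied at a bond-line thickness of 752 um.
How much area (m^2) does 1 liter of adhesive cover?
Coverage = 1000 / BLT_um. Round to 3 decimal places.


Coverage = 1000 / 752 = 1.330 m^2

1.330


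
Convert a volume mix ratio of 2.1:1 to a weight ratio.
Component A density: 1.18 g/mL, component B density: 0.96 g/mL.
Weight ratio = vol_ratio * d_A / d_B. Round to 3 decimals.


= 2.1 * 1.18 / 0.96 = 2.581

2.581


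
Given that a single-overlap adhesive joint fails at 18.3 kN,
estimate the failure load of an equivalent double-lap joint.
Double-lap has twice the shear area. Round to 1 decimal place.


Double-lap factor = 2
Expected load = 18.3 * 2 = 36.6 kN

36.6


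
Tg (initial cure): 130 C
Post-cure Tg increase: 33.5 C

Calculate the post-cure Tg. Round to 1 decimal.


Post-cure Tg = 130 + 33.5 = 163.5 C

163.5


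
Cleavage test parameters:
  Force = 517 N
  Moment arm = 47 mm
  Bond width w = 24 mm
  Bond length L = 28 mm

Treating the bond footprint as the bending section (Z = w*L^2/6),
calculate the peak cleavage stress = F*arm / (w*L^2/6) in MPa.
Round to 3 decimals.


M = 517 * 47 = 24299 N*mm
Z = 24 * 28^2 / 6 = 18816 / 6 mm^3
sigma = M / Z = 6 * 24299 / 18816 = 145794 / 18816
= 7.748 MPa

7.748


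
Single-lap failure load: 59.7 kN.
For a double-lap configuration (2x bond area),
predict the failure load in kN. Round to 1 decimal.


Failure load = 59.7 * 2 = 119.4 kN

119.4


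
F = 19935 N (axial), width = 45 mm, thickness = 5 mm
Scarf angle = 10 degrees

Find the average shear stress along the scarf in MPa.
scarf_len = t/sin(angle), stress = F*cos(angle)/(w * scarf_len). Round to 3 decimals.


scarf_len = 5/sin(10 deg) = 28.7939
cos(10 deg) = 0.984808
stress = 19935*0.984808/(45*28.7939) = 15.151 MPa

15.151


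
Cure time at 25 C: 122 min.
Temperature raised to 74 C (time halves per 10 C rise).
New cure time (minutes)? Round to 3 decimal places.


Acceleration factor = 2^(49/10) = 29.8571
New time = 122 / 29.8571 = 4.086 min

4.086


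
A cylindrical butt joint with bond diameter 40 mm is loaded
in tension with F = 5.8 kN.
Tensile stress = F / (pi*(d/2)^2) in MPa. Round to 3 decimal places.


Area = pi * (40/2)^2 = 1256.6371 mm^2
Stress = 5.8*1000 / 1256.6371
= 4.615 MPa

4.615


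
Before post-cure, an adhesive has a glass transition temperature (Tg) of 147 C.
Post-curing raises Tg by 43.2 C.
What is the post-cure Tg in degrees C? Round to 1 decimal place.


Tg_post = Tg_base + delta_Tg
= 147 + 43.2
= 190.2 C

190.2


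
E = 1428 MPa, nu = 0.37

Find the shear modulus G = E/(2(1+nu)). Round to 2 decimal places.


G = 1428 / (2 * 1.37)
= 521.17 MPa

521.17


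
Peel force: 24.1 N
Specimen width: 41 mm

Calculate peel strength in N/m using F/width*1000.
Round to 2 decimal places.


Peel strength = 24.1 / 41 * 1000 = 587.80 N/m

587.80


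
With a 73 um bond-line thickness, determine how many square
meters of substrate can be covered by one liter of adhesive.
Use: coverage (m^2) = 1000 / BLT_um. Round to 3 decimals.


Coverage = 1000 / 73 = 13.699 m^2

13.699


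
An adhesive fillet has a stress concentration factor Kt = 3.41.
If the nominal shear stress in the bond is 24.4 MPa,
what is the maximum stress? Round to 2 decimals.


Max stress = 24.4 * 3.41 = 83.20 MPa

83.20


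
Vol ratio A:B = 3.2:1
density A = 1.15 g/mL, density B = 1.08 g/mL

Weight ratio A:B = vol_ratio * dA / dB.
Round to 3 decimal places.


Weight ratio = 3.2 * 1.15 / 1.08
= 3.407

3.407


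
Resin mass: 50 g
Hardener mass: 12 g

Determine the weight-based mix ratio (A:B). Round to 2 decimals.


Ratio = 50 / 12 = 4.17

4.17


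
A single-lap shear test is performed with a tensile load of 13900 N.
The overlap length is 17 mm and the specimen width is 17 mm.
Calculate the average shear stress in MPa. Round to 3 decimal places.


Shear stress = F / (overlap * width)
= 13900 / (17 * 17)
= 13900 / 289
= 48.097 MPa

48.097


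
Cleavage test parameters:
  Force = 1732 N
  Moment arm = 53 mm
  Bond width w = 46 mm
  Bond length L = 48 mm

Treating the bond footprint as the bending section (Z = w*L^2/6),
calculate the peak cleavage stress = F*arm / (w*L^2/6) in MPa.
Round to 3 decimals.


M = 1732 * 53 = 91796 N*mm
Z = 46 * 48^2 / 6 = 105984 / 6 mm^3
sigma = M / Z = 6 * 91796 / 105984 = 550776 / 105984
= 5.197 MPa

5.197


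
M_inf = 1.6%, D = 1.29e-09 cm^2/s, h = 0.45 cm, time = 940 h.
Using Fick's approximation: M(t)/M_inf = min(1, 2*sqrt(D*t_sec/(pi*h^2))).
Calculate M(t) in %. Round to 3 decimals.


t = 3384000 s
ratio = min(1, 2*sqrt(1.29e-09*3384000/(pi*0.2025)))
= 0.165673
M(t) = 1.6 * 0.165673 = 0.265%

0.265


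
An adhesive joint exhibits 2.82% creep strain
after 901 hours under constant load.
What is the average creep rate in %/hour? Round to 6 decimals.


Creep rate = strain / time
= 2.82 / 901
= 0.003130 %/h

0.003130


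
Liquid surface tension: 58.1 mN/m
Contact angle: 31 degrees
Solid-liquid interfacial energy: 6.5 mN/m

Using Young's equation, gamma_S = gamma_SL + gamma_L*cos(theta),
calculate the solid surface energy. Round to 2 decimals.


gamma_S = 6.5 + 58.1 * cos(31)
= 56.30 mN/m

56.30


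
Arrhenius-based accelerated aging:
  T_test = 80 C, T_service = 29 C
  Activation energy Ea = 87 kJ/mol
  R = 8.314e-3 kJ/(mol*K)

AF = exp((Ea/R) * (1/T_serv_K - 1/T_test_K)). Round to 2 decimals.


T_test_K = 353.15, T_serv_K = 302.15
AF = exp((87/8.314e-3) * (1/302.15 - 1/353.15))
= 148.63

148.63


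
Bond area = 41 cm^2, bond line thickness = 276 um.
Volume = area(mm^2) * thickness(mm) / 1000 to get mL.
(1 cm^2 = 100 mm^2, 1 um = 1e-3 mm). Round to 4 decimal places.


area_mm2 = 41 * 100 = 4100
blt_mm = 276 * 1e-3 = 0.276
vol_mm3 = 4100 * 0.276 = 1131.6
vol_mL = 1131.6 / 1000 = 1.1316 mL

1.1316


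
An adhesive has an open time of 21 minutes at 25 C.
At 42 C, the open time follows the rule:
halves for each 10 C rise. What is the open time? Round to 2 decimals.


Factor = 2^((42-25)/10) = 3.2490
Open time = 21 / 3.2490 = 6.46 min

6.46


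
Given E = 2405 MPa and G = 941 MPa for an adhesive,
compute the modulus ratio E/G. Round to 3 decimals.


E/G ratio = 2405 / 941 = 2.556

2.556


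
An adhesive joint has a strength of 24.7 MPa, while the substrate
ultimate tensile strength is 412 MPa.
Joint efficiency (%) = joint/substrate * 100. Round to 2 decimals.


Efficiency = 24.7 / 412 * 100
= 6.00%

6.00


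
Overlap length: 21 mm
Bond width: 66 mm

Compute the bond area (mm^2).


Bond area = 21 * 66 = 1386 mm^2

1386


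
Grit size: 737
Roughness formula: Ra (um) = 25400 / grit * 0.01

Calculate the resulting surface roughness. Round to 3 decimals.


Ra = 25400 / 737 * 0.01
= 0.345 um

0.345


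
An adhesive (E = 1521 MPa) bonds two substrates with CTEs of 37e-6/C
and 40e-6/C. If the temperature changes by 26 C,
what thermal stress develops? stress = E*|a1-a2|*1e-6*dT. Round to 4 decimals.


Stress = 1521 * |37 - 40| * 1e-6 * 26
= 0.1186 MPa

0.1186


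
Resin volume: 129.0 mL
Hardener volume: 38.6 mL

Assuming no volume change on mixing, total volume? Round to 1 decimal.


V_total = 129.0 + 38.6 = 167.6 mL

167.6


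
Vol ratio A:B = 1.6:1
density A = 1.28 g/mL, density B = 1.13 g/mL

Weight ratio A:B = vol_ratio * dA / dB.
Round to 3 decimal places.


Weight ratio = 1.6 * 1.28 / 1.13
= 1.812

1.812


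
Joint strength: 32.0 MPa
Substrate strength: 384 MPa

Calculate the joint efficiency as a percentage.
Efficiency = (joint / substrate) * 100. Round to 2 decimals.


Efficiency = (32.0 / 384) * 100 = 8.33%

8.33


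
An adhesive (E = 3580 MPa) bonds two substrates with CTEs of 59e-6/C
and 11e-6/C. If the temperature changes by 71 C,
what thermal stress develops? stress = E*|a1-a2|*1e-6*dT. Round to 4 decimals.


Stress = 3580 * |59 - 11| * 1e-6 * 71
= 12.2006 MPa

12.2006


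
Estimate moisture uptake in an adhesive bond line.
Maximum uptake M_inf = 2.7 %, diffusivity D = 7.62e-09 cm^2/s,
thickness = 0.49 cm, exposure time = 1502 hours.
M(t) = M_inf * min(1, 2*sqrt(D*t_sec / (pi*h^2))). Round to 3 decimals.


Convert time: 1502 h = 5407200 s
ratio = min(1, 2*sqrt(7.62e-09*5407200/(pi*0.49^2)))
= 0.467437
M(t) = 2.7 * 0.467437 = 1.262%

1.262


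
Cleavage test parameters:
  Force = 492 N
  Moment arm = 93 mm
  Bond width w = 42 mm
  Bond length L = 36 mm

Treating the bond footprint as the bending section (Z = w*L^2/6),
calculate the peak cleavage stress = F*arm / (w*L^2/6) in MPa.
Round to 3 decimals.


M = 492 * 93 = 45756 N*mm
Z = 42 * 36^2 / 6 = 54432 / 6 mm^3
sigma = M / Z = 6 * 45756 / 54432 = 274536 / 54432
= 5.044 MPa

5.044


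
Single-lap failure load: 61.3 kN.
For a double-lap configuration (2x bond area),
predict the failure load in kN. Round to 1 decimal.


Failure load = 61.3 * 2 = 122.6 kN

122.6


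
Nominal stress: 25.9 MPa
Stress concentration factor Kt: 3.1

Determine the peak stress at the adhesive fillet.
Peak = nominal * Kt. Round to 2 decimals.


Peak stress = 25.9 * 3.1
= 80.29 MPa

80.29


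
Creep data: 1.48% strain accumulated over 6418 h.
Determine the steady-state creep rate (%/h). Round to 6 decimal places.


Rate = 1.48 / 6418 = 0.000231 %/h

0.000231


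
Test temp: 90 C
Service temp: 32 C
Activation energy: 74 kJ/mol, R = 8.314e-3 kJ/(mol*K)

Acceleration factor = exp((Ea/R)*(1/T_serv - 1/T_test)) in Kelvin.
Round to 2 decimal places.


AF = exp((74/0.008314)*(1/305.15 - 1/363.15))
= 105.48

105.48


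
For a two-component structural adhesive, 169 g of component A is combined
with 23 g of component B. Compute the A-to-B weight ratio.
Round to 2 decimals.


Weight ratio A:B = 169 / 23
= 7.35

7.35


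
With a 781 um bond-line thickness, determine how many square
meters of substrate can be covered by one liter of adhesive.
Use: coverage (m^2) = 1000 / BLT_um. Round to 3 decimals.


Coverage = 1000 / 781 = 1.280 m^2

1.280


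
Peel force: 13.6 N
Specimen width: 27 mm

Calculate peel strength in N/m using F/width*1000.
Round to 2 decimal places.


Peel strength = 13.6 / 27 * 1000 = 503.70 N/m

503.70


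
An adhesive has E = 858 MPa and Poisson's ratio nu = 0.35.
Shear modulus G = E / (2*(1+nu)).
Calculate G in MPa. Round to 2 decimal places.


G = 858 / (2*(1+0.35))
= 858 / 2.70
= 317.78 MPa

317.78


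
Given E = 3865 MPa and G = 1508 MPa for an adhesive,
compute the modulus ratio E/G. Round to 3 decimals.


E/G ratio = 3865 / 1508 = 2.563

2.563


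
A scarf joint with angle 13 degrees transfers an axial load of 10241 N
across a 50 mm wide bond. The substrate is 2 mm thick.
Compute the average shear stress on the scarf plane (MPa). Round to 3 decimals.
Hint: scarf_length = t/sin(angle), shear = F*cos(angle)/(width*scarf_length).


scarf_length = 2 / sin(13 deg) = 8.8908 mm
cos(13 deg) = 0.974370
shear stress = 10241 * 0.974370 / (50 * 8.8908)
= 22.447 MPa

22.447


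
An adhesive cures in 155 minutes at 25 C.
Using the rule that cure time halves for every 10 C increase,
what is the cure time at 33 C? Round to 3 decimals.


Factor = 2^((33 - 25) / 10) = 1.7411
Cure time = 155 / 1.7411
= 89.024 minutes

89.024


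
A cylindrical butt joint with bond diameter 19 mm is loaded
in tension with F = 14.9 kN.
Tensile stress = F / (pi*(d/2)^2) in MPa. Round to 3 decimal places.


Area = pi * (19/2)^2 = 283.5287 mm^2
Stress = 14.9*1000 / 283.5287
= 52.552 MPa

52.552


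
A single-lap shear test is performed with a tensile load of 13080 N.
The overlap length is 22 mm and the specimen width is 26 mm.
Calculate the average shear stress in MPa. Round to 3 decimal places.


Shear stress = F / (overlap * width)
= 13080 / (22 * 26)
= 13080 / 572
= 22.867 MPa

22.867


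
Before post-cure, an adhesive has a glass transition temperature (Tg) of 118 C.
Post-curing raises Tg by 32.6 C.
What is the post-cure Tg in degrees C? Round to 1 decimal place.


Tg_post = Tg_base + delta_Tg
= 118 + 32.6
= 150.6 C

150.6


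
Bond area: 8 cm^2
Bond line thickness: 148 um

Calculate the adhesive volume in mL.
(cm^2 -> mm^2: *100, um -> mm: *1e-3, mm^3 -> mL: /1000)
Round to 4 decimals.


V = 8*100 * 148*1e-3 / 1000
= 0.1184 mL

0.1184


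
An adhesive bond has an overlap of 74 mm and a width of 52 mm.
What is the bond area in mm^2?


Bond area = overlap * width
= 74 * 52
= 3848 mm^2

3848


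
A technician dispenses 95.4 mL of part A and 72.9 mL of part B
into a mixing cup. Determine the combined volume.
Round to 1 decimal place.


Combined volume = 95.4 + 72.9
= 168.3 mL

168.3


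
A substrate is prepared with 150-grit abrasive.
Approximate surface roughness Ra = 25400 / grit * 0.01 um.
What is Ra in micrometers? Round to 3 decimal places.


Ra = 25400 / 150 * 0.01 = 1.693 um

1.693


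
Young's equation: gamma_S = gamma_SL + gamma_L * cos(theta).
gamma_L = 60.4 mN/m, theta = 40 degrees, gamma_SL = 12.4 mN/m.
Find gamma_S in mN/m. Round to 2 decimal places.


cos(40 deg) = 0.766044
gamma_S = 12.4 + 60.4 * 0.766044
= 58.67 mN/m

58.67


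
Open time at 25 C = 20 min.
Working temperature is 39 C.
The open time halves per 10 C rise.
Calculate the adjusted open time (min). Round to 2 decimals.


factor = 2^((39 - 25) / 10) = 2.6390
ot = 20 / 2.6390 = 7.58 min

7.58


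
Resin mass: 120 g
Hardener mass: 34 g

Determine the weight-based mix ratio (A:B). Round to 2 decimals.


Ratio = 120 / 34 = 3.53

3.53


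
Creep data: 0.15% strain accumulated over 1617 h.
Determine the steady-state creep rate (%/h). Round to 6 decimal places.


Rate = 0.15 / 1617 = 0.000093 %/h

0.000093


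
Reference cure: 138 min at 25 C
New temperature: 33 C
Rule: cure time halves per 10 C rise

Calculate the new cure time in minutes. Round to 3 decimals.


factor = 2^((33-25)/10) = 1.7411
t_new = 138 / 1.7411 = 79.260 min

79.260


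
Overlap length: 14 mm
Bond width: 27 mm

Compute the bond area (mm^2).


Bond area = 14 * 27 = 378 mm^2

378


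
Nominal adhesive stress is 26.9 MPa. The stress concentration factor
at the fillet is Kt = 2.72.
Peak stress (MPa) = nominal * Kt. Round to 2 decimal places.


Peak = 26.9 * 2.72 = 73.17 MPa

73.17


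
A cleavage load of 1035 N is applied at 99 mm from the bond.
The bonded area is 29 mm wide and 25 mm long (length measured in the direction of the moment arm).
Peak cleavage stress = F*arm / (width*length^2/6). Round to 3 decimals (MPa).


Moment = 1035 * 99 = 102465 N*mm
Section modulus = 29 * 625 / 6 = 18125 / 6 mm^3
Stress = 102465 / (18125 / 6) = 614790 / 18125
= 33.919 MPa

33.919


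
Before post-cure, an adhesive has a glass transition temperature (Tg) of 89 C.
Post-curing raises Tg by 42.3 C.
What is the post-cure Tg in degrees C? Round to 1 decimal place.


Tg_post = Tg_base + delta_Tg
= 89 + 42.3
= 131.3 C

131.3


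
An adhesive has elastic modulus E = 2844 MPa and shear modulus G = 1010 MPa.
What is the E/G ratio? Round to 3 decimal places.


E/G = 2844 / 1010 = 2.816

2.816


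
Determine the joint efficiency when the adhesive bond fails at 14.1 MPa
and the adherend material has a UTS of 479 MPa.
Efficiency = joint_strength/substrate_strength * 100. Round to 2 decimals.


Joint efficiency = 14.1 / 479 * 100
= 2.94%

2.94


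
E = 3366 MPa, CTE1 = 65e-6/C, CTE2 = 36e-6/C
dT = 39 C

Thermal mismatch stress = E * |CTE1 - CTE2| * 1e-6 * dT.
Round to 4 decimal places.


= 3366 * 29e-6 * 39
= 3.8069 MPa

3.8069


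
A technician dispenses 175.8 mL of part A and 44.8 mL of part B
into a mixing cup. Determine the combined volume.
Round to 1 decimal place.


Combined volume = 175.8 + 44.8
= 220.6 mL

220.6


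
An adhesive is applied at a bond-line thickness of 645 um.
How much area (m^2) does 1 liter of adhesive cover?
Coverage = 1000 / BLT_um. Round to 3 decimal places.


Coverage = 1000 / 645 = 1.550 m^2

1.550


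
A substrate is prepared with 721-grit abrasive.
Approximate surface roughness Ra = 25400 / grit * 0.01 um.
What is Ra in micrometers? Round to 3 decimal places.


Ra = 25400 / 721 * 0.01 = 0.352 um

0.352


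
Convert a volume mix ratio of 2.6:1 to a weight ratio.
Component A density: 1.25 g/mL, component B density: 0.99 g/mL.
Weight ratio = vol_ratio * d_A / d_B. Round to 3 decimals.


= 2.6 * 1.25 / 0.99 = 3.283

3.283


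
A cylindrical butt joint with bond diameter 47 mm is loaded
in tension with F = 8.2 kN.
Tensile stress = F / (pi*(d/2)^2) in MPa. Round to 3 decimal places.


Area = pi * (47/2)^2 = 1734.9445 mm^2
Stress = 8.2*1000 / 1734.9445
= 4.726 MPa

4.726


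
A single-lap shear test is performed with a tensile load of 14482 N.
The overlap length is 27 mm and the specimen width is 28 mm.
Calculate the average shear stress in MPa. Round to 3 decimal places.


Shear stress = F / (overlap * width)
= 14482 / (27 * 28)
= 14482 / 756
= 19.156 MPa

19.156


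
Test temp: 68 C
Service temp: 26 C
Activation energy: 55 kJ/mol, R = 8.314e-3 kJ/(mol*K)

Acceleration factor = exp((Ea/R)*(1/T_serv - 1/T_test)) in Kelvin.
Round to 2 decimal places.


AF = exp((55/0.008314)*(1/299.15 - 1/341.15))
= 15.22

15.22


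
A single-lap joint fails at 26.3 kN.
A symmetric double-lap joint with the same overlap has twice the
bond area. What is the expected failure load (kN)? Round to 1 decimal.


Double-lap load = 2 * 26.3 = 52.6 kN

52.6


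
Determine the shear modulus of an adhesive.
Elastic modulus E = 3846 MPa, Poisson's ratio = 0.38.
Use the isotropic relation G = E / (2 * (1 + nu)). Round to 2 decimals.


G = 3846 / (2*(1+0.38)) = 3846 / 2.76
= 1393.48 MPa

1393.48


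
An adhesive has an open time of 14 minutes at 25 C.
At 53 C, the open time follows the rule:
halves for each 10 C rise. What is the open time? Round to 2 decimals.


Factor = 2^((53-25)/10) = 6.9644
Open time = 14 / 6.9644 = 2.01 min

2.01
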